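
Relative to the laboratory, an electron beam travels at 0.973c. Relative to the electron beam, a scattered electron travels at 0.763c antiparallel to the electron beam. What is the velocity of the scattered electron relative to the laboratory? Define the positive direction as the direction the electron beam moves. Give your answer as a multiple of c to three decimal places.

+0.815c

With v = 0.973 and u' = -0.763 (in units of c),
u = (u' + v)/(1 + u'v/c²):
u = (-0.763 + 0.973) / (1 + (-0.763)·0.973) = 0.2100/0.2576 = 0.8152
(Galilean addition would give +0.210c.)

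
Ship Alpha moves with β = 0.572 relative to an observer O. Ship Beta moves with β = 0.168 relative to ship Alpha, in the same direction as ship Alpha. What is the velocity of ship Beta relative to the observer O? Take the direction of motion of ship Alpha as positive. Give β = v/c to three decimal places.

β = 0.675

With v = 0.572 and u' = 0.168 (in units of c),
u = (u' + v)/(1 + u'v/c²):
u = (0.168 + 0.572) / (1 + 0.168·0.572) = 0.7400/1.0961 = 0.6751
(Galilean addition would give +0.740c.)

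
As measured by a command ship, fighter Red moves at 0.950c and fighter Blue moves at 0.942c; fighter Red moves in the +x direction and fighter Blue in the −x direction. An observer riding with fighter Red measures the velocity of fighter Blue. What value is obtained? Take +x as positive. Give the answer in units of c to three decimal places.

β_A = 0.950, β_B = -0.942.
Transform to A's frame with the inverse velocity-addition law: u' = (u − v)/(1 − uv/c²), taking u = β_B and v = β_A.
u' = (-0.942 − 0.950) / (1 − (0.950)(-0.942)) = -1.8920/1.8949 = -0.9985.

-0.998c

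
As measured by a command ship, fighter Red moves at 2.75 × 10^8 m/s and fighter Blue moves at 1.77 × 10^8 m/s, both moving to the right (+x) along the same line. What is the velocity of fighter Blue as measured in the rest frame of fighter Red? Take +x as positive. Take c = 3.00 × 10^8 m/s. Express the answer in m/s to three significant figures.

β_A = 0.917, β_B = 0.590 (dividing each by c = 3.00 × 10^8 m/s).
Transform to A's frame with the inverse velocity-addition law: u' = (u − v)/(1 − uv/c²), taking u = β_B and v = β_A.
u' = (0.590 − 0.917) / (1 − (0.917)(0.590)) = -0.3267/0.4592 = -0.7114.
u' = -0.7114 × 3.00 × 10^8 m/s.

-2.13 × 10^8 m/s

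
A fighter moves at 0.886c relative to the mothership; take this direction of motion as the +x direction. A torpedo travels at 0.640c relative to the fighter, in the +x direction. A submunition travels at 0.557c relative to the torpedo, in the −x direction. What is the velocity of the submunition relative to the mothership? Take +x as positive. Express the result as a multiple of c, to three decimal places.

+0.911c

Apply u = (u' + v)/(1 + u'v/c²) successively, working outward toward the mothership.
Start: velocity of the fighter relative to the mothership = 0.8860c.
Compose with the torpedo (u' = 0.640 in the fighter frame): u_1 = (0.640 + 0.886) / (1 + 0.640·0.886) = 1.5260/1.5670 = 0.9738.
Compose with the submunition (u' = -0.557 in the torpedo frame): u_2 = (-0.557 + 0.974) / (1 + (-0.557)·0.974) = 0.4168/0.4576 = 0.9109.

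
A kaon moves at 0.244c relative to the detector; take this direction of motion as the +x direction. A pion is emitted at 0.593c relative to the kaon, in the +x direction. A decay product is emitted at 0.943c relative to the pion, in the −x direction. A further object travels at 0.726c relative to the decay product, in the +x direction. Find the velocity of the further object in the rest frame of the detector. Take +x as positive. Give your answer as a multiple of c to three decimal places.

+0.087c

Apply u = (u' + v)/(1 + u'v/c²) successively, working outward toward the detector.
Start: velocity of the kaon relative to the detector = 0.2440c.
Compose with the pion (u' = 0.593 in the kaon frame): u_1 = (0.593 + 0.244) / (1 + 0.593·0.244) = 0.8370/1.1447 = 0.7312.
Compose with the decay product (u' = -0.943 in the pion frame): u_2 = (-0.943 + 0.731) / (1 + (-0.943)·0.731) = -0.2118/0.3105 = -0.6822.
Compose with the further object (u' = 0.726 in the decay product frame): u_3 = (0.726 + (-0.682)) / (1 + 0.726·(-0.682)) = 0.0438/0.5047 = 0.0868.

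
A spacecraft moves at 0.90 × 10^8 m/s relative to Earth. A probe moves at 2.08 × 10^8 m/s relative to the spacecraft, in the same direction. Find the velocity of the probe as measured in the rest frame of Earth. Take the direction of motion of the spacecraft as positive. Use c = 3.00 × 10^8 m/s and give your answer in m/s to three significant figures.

In units of c (dividing by 3.00 × 10^8 m/s): v = 0.300, u' = 0.693.
u = (u' + v)/(1 + u'v/c²):
u = (0.693 + 0.300) / (1 + 0.693·0.300) = 0.9933/1.2080 = 0.8223
(Galilean addition would give +0.993c.)
Converting back: u = 0.8223 × 3.00 × 10^8 m/s.

2.47 × 10^8 m/s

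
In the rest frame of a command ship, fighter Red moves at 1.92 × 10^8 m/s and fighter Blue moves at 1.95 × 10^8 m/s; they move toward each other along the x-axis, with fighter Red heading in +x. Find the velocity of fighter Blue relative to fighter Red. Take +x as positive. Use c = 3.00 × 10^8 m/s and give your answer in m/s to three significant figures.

β_A = 0.640, β_B = -0.650 (dividing each by c = 3.00 × 10^8 m/s).
Transform to A's frame with the inverse velocity-addition law: u' = (u − v)/(1 − uv/c²), taking u = β_B and v = β_A.
u' = (-0.650 − 0.640) / (1 − (0.640)(-0.650)) = -1.2900/1.4160 = -0.9110.
u' = -0.9110 × 3.00 × 10^8 m/s.

-2.73 × 10^8 m/s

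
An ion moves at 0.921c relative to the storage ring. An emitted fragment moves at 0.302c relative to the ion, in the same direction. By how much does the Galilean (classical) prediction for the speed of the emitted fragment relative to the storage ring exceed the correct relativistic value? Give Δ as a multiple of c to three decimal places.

Galilean: u_cl = 0.302 + 0.921 = 1.2230.
Relativistic: u_rel = (0.302 + 0.921) / (1 + 0.302·0.921) = 1.2230/1.2781 = 0.9569.
Δ = 1.2230 − 0.9569 = 0.2661.
(The classical prediction exceeds c; the relativistic result does not.)

Δ = 0.266c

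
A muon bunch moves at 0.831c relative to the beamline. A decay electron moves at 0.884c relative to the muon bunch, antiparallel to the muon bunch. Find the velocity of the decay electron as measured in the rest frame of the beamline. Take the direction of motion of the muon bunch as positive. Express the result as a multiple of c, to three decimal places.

-0.200c

With v = 0.831 and u' = -0.884 (in units of c),
u = (u' + v)/(1 + u'v/c²):
u = (-0.884 + 0.831) / (1 + (-0.884)·0.831) = -0.0530/0.2654 = -0.1997
(Galilean addition would give -0.053c.)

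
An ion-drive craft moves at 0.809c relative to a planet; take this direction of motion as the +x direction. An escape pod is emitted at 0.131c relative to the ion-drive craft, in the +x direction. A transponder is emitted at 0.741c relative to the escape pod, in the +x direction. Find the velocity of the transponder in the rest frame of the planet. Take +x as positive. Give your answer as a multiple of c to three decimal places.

0.976c

Apply u = (u' + v)/(1 + u'v/c²) successively, working outward toward the planet.
Start: velocity of the ion-drive craft relative to the planet = 0.8090c.
Compose with the escape pod (u' = 0.131 in the ion-drive craft frame): u_1 = (0.131 + 0.809) / (1 + 0.131·0.809) = 0.9400/1.1060 = 0.8499.
Compose with the transponder (u' = 0.741 in the escape pod frame): u_2 = (0.741 + 0.850) / (1 + 0.741·0.850) = 1.5909/1.6298 = 0.9762.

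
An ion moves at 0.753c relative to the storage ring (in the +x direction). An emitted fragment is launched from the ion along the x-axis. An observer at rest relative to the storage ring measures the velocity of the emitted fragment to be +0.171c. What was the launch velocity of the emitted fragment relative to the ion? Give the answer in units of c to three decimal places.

Invert the composition law: u' = (u − v)/(1 − uv/c²).
u' = (0.171 − 0.753) / (1 − (0.171)(0.753)) = -0.5820/0.8712 = -0.6680.

-0.668c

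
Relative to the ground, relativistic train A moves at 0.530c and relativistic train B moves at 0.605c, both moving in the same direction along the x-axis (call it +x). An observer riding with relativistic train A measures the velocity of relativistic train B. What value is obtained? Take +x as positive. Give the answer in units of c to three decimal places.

β_A = 0.530, β_B = 0.605.
Transform to A's frame with the inverse velocity-addition law: u' = (u − v)/(1 − uv/c²), taking u = β_B and v = β_A.
u' = (0.605 − 0.530) / (1 − (0.530)(0.605)) = 0.0750/0.6794 = 0.1104.

+0.110c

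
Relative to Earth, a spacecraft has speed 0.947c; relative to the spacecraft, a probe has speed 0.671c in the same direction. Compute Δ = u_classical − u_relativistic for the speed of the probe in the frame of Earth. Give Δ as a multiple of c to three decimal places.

Galilean: u_cl = 0.671 + 0.947 = 1.6180.
Relativistic: u_rel = (0.671 + 0.947) / (1 + 0.671·0.947) = 1.6180/1.6354 = 0.9893.
Δ = 1.6180 − 0.9893 = 0.6287.
(The classical prediction exceeds c; the relativistic result does not.)

Δ = 0.629c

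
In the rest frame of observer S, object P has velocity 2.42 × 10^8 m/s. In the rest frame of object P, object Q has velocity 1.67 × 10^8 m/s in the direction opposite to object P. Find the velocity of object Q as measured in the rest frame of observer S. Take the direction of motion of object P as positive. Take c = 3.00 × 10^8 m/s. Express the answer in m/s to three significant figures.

+1.36 × 10^8 m/s

In units of c (dividing by 3.00 × 10^8 m/s): v = 0.807, u' = -0.557.
u = (u' + v)/(1 + u'v/c²):
u = (-0.557 + 0.807) / (1 + (-0.557)·0.807) = 0.2500/0.5510 = 0.4538
(Galilean addition would give +0.250c.)
Converting back: u = 0.4538 × 3.00 × 10^8 m/s.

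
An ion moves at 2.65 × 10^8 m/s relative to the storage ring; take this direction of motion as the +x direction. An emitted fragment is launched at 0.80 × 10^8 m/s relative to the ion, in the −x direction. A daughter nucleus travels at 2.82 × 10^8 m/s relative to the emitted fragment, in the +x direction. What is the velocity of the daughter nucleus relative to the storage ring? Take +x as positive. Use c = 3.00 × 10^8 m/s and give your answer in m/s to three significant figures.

Apply u = (u' + v)/(1 + u'v/c²) successively, working outward toward the storage ring.
(Dividing each given speed by c = 3.00 × 10^8 m/s to work in units of c.)
Start: velocity of the ion relative to the storage ring = 0.8833c.
Compose with the emitted fragment (u' = -0.267 in the ion frame): u_1 = (-0.267 + 0.883) / (1 + (-0.267)·0.883) = 0.6167/0.7644 = 0.8067.
Compose with the daughter nucleus (u' = 0.940 in the emitted fragment frame): u_2 = (0.940 + 0.807) / (1 + 0.940·0.807) = 1.7467/1.7583 = 0.9934.
So u = 0.9934 × 3.00 × 10^8 m/s.

+2.98 × 10^8 m/s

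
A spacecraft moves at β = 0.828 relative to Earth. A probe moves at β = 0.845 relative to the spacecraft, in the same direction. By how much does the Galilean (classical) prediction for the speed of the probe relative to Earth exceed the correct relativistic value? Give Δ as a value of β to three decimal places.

Δ = 0.689

Galilean: u_cl = 0.845 + 0.828 = 1.6730.
Relativistic: u_rel = (0.845 + 0.828) / (1 + 0.845·0.828) = 1.6730/1.6997 = 0.9843.
Δ = 1.6730 − 0.9843 = 0.6887.
(The classical prediction exceeds c; the relativistic result does not.)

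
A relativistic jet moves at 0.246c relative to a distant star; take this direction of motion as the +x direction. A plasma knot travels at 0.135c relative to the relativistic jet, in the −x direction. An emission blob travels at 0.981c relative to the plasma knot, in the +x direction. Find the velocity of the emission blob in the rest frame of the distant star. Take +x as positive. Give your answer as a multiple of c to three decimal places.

+0.985c

Apply u = (u' + v)/(1 + u'v/c²) successively, working outward toward the distant star.
Start: velocity of the relativistic jet relative to the distant star = 0.2460c.
Compose with the plasma knot (u' = -0.135 in the relativistic jet frame): u_1 = (-0.135 + 0.246) / (1 + (-0.135)·0.246) = 0.1110/0.9668 = 0.1148.
Compose with the emission blob (u' = 0.981 in the plasma knot frame): u_2 = (0.981 + 0.115) / (1 + 0.981·0.115) = 1.0958/1.1126 = 0.9849.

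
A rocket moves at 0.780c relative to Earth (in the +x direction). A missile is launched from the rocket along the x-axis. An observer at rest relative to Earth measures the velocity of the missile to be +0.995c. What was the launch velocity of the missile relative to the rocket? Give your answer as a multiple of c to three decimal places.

+0.960c

Invert the composition law: u' = (u − v)/(1 − uv/c²).
u' = (0.995 − 0.780) / (1 − (0.995)(0.780)) = 0.2150/0.2239 = 0.9603.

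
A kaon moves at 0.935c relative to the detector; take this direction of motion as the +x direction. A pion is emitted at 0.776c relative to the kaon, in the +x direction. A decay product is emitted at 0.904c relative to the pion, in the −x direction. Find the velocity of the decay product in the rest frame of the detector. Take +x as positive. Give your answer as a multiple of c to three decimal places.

Apply u = (u' + v)/(1 + u'v/c²) successively, working outward toward the detector.
Start: velocity of the kaon relative to the detector = 0.9350c.
Compose with the pion (u' = 0.776 in the kaon frame): u_1 = (0.776 + 0.935) / (1 + 0.776·0.935) = 1.7110/1.7256 = 0.9916.
Compose with the decay product (u' = -0.904 in the pion frame): u_2 = (-0.904 + 0.992) / (1 + (-0.904)·0.992) = 0.0876/0.1036 = 0.8450.

+0.845c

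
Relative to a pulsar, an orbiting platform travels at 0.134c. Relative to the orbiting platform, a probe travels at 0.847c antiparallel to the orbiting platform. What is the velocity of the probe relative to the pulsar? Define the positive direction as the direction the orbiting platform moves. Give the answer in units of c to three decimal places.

With v = 0.134 and u' = -0.847 (in units of c),
u = (u' + v)/(1 + u'v/c²):
u = (-0.847 + 0.134) / (1 + (-0.847)·0.134) = -0.7130/0.8865 = -0.8043
(Galilean addition would give -0.713c.)

-0.804c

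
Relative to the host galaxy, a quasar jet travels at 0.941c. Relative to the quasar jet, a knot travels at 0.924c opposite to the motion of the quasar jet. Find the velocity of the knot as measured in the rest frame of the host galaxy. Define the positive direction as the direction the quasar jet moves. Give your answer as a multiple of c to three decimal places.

With v = 0.941 and u' = -0.924 (in units of c),
u = (u' + v)/(1 + u'v/c²):
u = (-0.924 + 0.941) / (1 + (-0.924)·0.941) = 0.0170/0.1305 = 0.1303

+0.130c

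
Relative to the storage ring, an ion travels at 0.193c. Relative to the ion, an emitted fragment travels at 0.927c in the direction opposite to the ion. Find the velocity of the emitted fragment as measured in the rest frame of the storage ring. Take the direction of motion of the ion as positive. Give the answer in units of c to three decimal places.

-0.894c

With v = 0.193 and u' = -0.927 (in units of c),
u = (u' + v)/(1 + u'v/c²):
u = (-0.927 + 0.193) / (1 + (-0.927)·0.193) = -0.7340/0.8211 = -0.8939
(Galilean addition would give -0.734c.)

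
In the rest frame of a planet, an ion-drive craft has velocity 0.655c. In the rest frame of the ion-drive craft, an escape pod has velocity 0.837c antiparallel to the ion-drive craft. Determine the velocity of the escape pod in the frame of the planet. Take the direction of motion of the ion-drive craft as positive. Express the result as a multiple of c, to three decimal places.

-0.403c

With v = 0.655 and u' = -0.837 (in units of c),
u = (u' + v)/(1 + u'v/c²):
u = (-0.837 + 0.655) / (1 + (-0.837)·0.655) = -0.1820/0.4518 = -0.4029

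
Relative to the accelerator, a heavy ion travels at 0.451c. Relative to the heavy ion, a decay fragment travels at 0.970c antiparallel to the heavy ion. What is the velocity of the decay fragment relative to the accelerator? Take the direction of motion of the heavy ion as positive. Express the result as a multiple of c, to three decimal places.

With v = 0.451 and u' = -0.970 (in units of c),
u = (u' + v)/(1 + u'v/c²):
u = (-0.970 + 0.451) / (1 + (-0.970)·0.451) = -0.5190/0.5625 = -0.9226
(Galilean addition would give -0.519c.)

-0.923c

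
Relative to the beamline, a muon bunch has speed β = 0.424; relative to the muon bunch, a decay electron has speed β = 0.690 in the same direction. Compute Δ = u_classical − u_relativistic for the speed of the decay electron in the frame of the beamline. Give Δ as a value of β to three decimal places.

Galilean: u_cl = 0.690 + 0.424 = 1.1140.
Relativistic: u_rel = (0.690 + 0.424) / (1 + 0.690·0.424) = 1.1140/1.2926 = 0.8619.
Δ = 1.1140 − 0.8619 = 0.2521.
(The classical prediction exceeds c; the relativistic result does not.)

Δ = 0.252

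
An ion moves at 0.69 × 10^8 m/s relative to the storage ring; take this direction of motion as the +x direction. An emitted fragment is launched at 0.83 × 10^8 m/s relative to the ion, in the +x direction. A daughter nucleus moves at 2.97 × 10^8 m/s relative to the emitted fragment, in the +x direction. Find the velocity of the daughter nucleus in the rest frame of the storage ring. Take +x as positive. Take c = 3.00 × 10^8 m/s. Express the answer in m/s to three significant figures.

2.99 × 10^8 m/s

Apply u = (u' + v)/(1 + u'v/c²) successively, working outward toward the storage ring.
(Dividing each given speed by c = 3.00 × 10^8 m/s to work in units of c.)
Start: velocity of the ion relative to the storage ring = 0.2300c.
Compose with the emitted fragment (u' = 0.277 in the ion frame): u_1 = (0.277 + 0.230) / (1 + 0.277·0.230) = 0.5067/1.0636 = 0.4764.
Compose with the daughter nucleus (u' = 0.990 in the emitted fragment frame): u_2 = (0.990 + 0.476) / (1 + 0.990·0.476) = 1.4664/1.4716 = 0.9964.
So u = 0.9964 × 3.00 × 10^8 m/s.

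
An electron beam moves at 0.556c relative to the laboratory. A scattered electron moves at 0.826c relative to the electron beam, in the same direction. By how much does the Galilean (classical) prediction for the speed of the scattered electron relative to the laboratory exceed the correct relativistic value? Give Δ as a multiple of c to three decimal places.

Galilean: u_cl = 0.826 + 0.556 = 1.3820.
Relativistic: u_rel = (0.826 + 0.556) / (1 + 0.826·0.556) = 1.3820/1.4593 = 0.9471.
Δ = 1.3820 − 0.9471 = 0.4349.
(The classical prediction exceeds c; the relativistic result does not.)

Δ = 0.435c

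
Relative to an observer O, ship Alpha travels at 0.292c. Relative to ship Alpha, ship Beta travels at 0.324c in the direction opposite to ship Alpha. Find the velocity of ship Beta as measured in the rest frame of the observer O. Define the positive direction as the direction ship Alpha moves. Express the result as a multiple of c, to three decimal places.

-0.035c

With v = 0.292 and u' = -0.324 (in units of c),
u = (u' + v)/(1 + u'v/c²):
u = (-0.324 + 0.292) / (1 + (-0.324)·0.292) = -0.0320/0.9054 = -0.0353
(Galilean addition would give -0.032c.)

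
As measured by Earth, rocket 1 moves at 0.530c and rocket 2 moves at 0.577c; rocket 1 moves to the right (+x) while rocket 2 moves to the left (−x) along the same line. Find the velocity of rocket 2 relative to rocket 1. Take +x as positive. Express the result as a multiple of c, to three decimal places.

β_A = 0.530, β_B = -0.577.
Transform to A's frame with the inverse velocity-addition law: u' = (u − v)/(1 − uv/c²), taking u = β_B and v = β_A.
u' = (-0.577 − 0.530) / (1 − (0.530)(-0.577)) = -1.1070/1.3058 = -0.8477.

-0.848c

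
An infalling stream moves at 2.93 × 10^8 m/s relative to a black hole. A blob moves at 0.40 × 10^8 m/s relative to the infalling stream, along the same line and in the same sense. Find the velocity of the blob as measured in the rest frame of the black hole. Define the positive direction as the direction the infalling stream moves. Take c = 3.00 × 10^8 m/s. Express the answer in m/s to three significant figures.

2.95 × 10^8 m/s

In units of c (dividing by 3.00 × 10^8 m/s): v = 0.977, u' = 0.133.
u = (u' + v)/(1 + u'v/c²):
u = (0.133 + 0.977) / (1 + 0.133·0.977) = 1.1100/1.1302 = 0.9821
(Galilean addition would give +1.110c, exceeding c.)
Converting back: u = 0.9821 × 3.00 × 10^8 m/s.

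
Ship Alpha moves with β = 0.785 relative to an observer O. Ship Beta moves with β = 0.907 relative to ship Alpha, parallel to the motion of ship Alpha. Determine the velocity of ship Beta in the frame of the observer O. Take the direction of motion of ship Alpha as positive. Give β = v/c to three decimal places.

β = 0.988

With v = 0.785 and u' = 0.907 (in units of c),
u = (u' + v)/(1 + u'v/c²):
u = (0.907 + 0.785) / (1 + 0.907·0.785) = 1.6920/1.7120 = 0.9883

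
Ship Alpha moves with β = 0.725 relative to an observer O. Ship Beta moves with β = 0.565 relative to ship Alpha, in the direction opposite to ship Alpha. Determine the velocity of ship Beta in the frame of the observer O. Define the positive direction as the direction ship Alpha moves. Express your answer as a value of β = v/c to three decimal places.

β = +0.271

With v = 0.725 and u' = -0.565 (in units of c),
u = (u' + v)/(1 + u'v/c²):
u = (-0.565 + 0.725) / (1 + (-0.565)·0.725) = 0.1600/0.5904 = 0.2710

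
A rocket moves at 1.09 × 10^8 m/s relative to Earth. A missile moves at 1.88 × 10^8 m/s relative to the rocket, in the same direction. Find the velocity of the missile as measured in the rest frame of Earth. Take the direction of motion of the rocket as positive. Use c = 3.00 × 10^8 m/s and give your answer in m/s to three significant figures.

2.42 × 10^8 m/s

In units of c (dividing by 3.00 × 10^8 m/s): v = 0.363, u' = 0.627.
u = (u' + v)/(1 + u'v/c²):
u = (0.627 + 0.363) / (1 + 0.627·0.363) = 0.9900/1.2277 = 0.8064
(Galilean addition would give +0.990c.)
Converting back: u = 0.8064 × 3.00 × 10^8 m/s.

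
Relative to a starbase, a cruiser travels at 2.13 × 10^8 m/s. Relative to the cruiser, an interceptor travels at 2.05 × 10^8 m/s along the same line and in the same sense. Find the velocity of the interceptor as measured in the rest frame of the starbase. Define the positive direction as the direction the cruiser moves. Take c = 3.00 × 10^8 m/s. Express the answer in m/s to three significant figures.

In units of c (dividing by 3.00 × 10^8 m/s): v = 0.710, u' = 0.683.
u = (u' + v)/(1 + u'v/c²):
u = (0.683 + 0.710) / (1 + 0.683·0.710) = 1.3933/1.4852 = 0.9382
Converting back: u = 0.9382 × 3.00 × 10^8 m/s.

2.81 × 10^8 m/s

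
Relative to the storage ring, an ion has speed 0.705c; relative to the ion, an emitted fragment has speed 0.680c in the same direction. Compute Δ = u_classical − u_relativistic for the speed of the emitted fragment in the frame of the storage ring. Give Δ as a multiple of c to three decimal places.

Galilean: u_cl = 0.680 + 0.705 = 1.3850.
Relativistic: u_rel = (0.680 + 0.705) / (1 + 0.680·0.705) = 1.3850/1.4794 = 0.9362.
Δ = 1.3850 − 0.9362 = 0.4488.
(The classical prediction exceeds c; the relativistic result does not.)

Δ = 0.449c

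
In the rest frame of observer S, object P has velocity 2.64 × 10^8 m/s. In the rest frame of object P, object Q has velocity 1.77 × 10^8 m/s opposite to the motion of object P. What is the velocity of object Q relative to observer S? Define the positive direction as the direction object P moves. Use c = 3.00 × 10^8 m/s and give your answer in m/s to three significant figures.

In units of c (dividing by 3.00 × 10^8 m/s): v = 0.880, u' = -0.590.
u = (u' + v)/(1 + u'v/c²):
u = (-0.590 + 0.880) / (1 + (-0.590)·0.880) = 0.2900/0.4808 = 0.6032
(Galilean addition would give +0.290c.)
Converting back: u = 0.6032 × 3.00 × 10^8 m/s.

+1.81 × 10^8 m/s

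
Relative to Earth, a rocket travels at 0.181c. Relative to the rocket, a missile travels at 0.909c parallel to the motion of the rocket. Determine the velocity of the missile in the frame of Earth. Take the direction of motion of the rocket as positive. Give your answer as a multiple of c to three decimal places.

With v = 0.181 and u' = 0.909 (in units of c),
u = (u' + v)/(1 + u'v/c²):
u = (0.909 + 0.181) / (1 + 0.909·0.181) = 1.0900/1.1645 = 0.9360

0.936c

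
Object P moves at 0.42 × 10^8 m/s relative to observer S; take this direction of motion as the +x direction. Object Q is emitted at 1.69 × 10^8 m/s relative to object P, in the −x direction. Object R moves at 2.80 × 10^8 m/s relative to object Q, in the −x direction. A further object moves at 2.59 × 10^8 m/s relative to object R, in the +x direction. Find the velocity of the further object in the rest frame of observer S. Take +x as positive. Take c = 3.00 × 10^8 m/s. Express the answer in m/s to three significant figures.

Apply u = (u' + v)/(1 + u'v/c²) successively, working outward toward observer S.
(Dividing each given speed by c = 3.00 × 10^8 m/s to work in units of c.)
Start: velocity of object P relative to observer S = 0.1400c.
Compose with object Q (u' = -0.563 in object P frame): u_1 = (-0.563 + 0.140) / (1 + (-0.563)·0.140) = -0.4233/0.9211 = -0.4596.
Compose with object R (u' = -0.933 in object Q frame): u_2 = (-0.933 + (-0.460)) / (1 + (-0.933)·(-0.460)) = -1.3929/1.4289 = -0.9748.
Compose with the further object (u' = 0.863 in object R frame): u_3 = (0.863 + (-0.975)) / (1 + 0.863·(-0.975)) = -0.1115/0.1584 = -0.7035.
So u = -0.7035 × 3.00 × 10^8 m/s.

-2.11 × 10^8 m/s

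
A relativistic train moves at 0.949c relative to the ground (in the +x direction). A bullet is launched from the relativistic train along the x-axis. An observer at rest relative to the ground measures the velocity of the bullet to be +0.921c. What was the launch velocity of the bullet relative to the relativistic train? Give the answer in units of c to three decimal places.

-0.222c

Invert the composition law: u' = (u − v)/(1 − uv/c²).
u' = (0.921 − 0.949) / (1 − (0.921)(0.949)) = -0.0280/0.1260 = -0.2223.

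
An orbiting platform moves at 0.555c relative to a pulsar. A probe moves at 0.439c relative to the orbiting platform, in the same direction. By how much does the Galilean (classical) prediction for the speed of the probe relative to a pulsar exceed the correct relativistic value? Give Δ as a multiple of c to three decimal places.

Δ = 0.195c

Galilean: u_cl = 0.439 + 0.555 = 0.9940.
Relativistic: u_rel = (0.439 + 0.555) / (1 + 0.439·0.555) = 0.9940/1.2436 = 0.7993.
Δ = 0.9940 − 0.7993 = 0.1947.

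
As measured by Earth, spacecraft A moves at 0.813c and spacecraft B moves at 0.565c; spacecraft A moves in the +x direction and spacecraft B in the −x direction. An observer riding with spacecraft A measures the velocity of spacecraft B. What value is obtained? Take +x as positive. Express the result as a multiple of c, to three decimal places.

β_A = 0.813, β_B = -0.565.
Transform to A's frame with the inverse velocity-addition law: u' = (u − v)/(1 − uv/c²), taking u = β_B and v = β_A.
u' = (-0.565 − 0.813) / (1 − (0.813)(-0.565)) = -1.3780/1.4593 = -0.9443.

-0.944c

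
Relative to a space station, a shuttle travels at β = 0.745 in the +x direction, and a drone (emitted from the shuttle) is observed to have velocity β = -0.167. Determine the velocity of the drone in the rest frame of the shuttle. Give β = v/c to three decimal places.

Invert the composition law: u' = (u − v)/(1 − uv/c²).
u' = (-0.167 − 0.745) / (1 − (-0.167)(0.745)) = -0.9120/1.1244 = -0.8111.

β = -0.811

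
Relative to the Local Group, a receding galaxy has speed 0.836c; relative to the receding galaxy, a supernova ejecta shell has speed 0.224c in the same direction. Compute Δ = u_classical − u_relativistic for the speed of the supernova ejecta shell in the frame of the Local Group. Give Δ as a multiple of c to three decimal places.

Galilean: u_cl = 0.224 + 0.836 = 1.0600.
Relativistic: u_rel = (0.224 + 0.836) / (1 + 0.224·0.836) = 1.0600/1.1873 = 0.8928.
Δ = 1.0600 − 0.8928 = 0.1672.
(The classical prediction exceeds c; the relativistic result does not.)

Δ = 0.167c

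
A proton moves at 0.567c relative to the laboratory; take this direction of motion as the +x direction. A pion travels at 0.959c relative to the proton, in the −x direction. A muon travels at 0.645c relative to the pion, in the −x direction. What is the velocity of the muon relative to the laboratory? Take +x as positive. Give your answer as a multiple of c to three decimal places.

-0.968c

Apply u = (u' + v)/(1 + u'v/c²) successively, working outward toward the laboratory.
Start: velocity of the proton relative to the laboratory = 0.5670c.
Compose with the pion (u' = -0.959 in the proton frame): u_1 = (-0.959 + 0.567) / (1 + (-0.959)·0.567) = -0.3920/0.4562 = -0.8592.
Compose with the muon (u' = -0.645 in the pion frame): u_2 = (-0.645 + (-0.859)) / (1 + (-0.645)·(-0.859)) = -1.5042/1.5542 = -0.9678.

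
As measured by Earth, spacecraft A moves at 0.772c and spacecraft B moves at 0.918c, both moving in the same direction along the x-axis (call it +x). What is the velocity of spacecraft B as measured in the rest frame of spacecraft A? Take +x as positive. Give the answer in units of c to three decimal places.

+0.501c

β_A = 0.772, β_B = 0.918.
Transform to A's frame with the inverse velocity-addition law: u' = (u − v)/(1 − uv/c²), taking u = β_B and v = β_A.
u' = (0.918 − 0.772) / (1 − (0.772)(0.918)) = 0.1460/0.2913 = 0.5012.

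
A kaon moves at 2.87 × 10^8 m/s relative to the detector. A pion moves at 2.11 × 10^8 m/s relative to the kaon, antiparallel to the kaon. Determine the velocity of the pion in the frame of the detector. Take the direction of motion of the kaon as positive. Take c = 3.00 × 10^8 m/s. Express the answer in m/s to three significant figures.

+2.32 × 10^8 m/s

In units of c (dividing by 3.00 × 10^8 m/s): v = 0.957, u' = -0.703.
u = (u' + v)/(1 + u'v/c²):
u = (-0.703 + 0.957) / (1 + (-0.703)·0.957) = 0.2533/0.3271 = 0.7744
(Galilean addition would give +0.253c.)
Converting back: u = 0.7744 × 3.00 × 10^8 m/s.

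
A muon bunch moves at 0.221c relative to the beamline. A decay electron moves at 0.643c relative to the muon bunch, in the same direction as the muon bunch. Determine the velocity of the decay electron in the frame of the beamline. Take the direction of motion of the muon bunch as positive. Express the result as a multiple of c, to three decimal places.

With v = 0.221 and u' = 0.643 (in units of c),
u = (u' + v)/(1 + u'v/c²):
u = (0.643 + 0.221) / (1 + 0.643·0.221) = 0.8640/1.1421 = 0.7565
(Galilean addition would give +0.864c.)

0.756c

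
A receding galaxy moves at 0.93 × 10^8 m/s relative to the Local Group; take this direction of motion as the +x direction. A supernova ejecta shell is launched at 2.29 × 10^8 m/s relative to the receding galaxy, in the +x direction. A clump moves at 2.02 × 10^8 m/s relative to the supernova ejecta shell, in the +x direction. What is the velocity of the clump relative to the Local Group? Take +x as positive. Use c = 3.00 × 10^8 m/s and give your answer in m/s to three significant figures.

2.92 × 10^8 m/s

Apply u = (u' + v)/(1 + u'v/c²) successively, working outward toward the Local Group.
(Dividing each given speed by c = 3.00 × 10^8 m/s to work in units of c.)
Start: velocity of the receding galaxy relative to the Local Group = 0.3100c.
Compose with the supernova ejecta shell (u' = 0.763 in the receding galaxy frame): u_1 = (0.763 + 0.310) / (1 + 0.763·0.310) = 1.0733/1.2366 = 0.8679.
Compose with the clump (u' = 0.673 in the supernova ejecta shell frame): u_2 = (0.673 + 0.868) / (1 + 0.673·0.868) = 1.5413/1.5844 = 0.9728.
So u = 0.9728 × 3.00 × 10^8 m/s.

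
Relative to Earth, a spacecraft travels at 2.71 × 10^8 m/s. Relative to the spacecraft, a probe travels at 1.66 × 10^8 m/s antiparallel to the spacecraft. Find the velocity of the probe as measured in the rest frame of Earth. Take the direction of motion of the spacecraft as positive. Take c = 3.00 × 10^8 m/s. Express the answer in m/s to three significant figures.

+2.10 × 10^8 m/s

In units of c (dividing by 3.00 × 10^8 m/s): v = 0.903, u' = -0.553.
u = (u' + v)/(1 + u'v/c²):
u = (-0.553 + 0.903) / (1 + (-0.553)·0.903) = 0.3500/0.5002 = 0.6998
Converting back: u = 0.6998 × 3.00 × 10^8 m/s.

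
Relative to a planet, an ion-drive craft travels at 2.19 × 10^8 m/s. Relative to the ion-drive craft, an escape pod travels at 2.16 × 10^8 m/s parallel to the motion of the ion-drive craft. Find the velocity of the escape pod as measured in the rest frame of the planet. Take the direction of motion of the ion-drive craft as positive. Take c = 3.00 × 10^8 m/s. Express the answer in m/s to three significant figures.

In units of c (dividing by 3.00 × 10^8 m/s): v = 0.730, u' = 0.720.
u = (u' + v)/(1 + u'v/c²):
u = (0.720 + 0.730) / (1 + 0.720·0.730) = 1.4500/1.5256 = 0.9504
Converting back: u = 0.9504 × 3.00 × 10^8 m/s.

2.85 × 10^8 m/s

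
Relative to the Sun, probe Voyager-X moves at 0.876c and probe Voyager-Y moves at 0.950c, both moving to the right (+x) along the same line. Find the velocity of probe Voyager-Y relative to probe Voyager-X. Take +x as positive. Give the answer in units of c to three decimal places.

+0.441c

β_A = 0.876, β_B = 0.950.
Transform to A's frame with the inverse velocity-addition law: u' = (u − v)/(1 − uv/c²), taking u = β_B and v = β_A.
u' = (0.950 − 0.876) / (1 − (0.876)(0.950)) = 0.0740/0.1678 = 0.4410.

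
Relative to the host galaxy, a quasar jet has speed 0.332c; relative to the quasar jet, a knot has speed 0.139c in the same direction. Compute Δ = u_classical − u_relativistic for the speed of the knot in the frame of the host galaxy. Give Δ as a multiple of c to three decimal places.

Galilean: u_cl = 0.139 + 0.332 = 0.4710.
Relativistic: u_rel = (0.139 + 0.332) / (1 + 0.139·0.332) = 0.4710/1.0461 = 0.4502.
Δ = 0.4710 − 0.4502 = 0.0208.

Δ = 0.021c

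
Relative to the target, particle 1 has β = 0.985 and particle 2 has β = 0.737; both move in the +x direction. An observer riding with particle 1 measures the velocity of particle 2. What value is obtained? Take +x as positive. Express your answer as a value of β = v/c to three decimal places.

β = -0.905

β_A = 0.985, β_B = 0.737.
Transform to A's frame with the inverse velocity-addition law: u' = (u − v)/(1 − uv/c²), taking u = β_B and v = β_A.
u' = (0.737 − 0.985) / (1 − (0.985)(0.737)) = -0.2480/0.2741 = -0.9049.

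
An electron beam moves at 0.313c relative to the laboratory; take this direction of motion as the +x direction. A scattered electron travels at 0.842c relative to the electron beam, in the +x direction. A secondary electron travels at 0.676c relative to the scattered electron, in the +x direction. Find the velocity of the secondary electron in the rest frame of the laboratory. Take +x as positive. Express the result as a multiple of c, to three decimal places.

0.983c

Apply u = (u' + v)/(1 + u'v/c²) successively, working outward toward the laboratory.
Start: velocity of the electron beam relative to the laboratory = 0.3130c.
Compose with the scattered electron (u' = 0.842 in the electron beam frame): u_1 = (0.842 + 0.313) / (1 + 0.842·0.313) = 1.1550/1.2635 = 0.9141.
Compose with the secondary electron (u' = 0.676 in the scattered electron frame): u_2 = (0.676 + 0.914) / (1 + 0.676·0.914) = 1.5901/1.6179 = 0.9828.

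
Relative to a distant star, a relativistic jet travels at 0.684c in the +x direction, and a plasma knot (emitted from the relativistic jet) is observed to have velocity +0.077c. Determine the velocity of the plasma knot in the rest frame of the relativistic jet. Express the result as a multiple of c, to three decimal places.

Invert the composition law: u' = (u − v)/(1 − uv/c²).
u' = (0.077 − 0.684) / (1 − (0.077)(0.684)) = -0.6070/0.9473 = -0.6407.

-0.641c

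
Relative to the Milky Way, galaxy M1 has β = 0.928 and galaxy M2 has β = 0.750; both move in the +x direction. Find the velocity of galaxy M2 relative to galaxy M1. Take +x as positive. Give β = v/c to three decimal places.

β_A = 0.928, β_B = 0.750.
Transform to A's frame with the inverse velocity-addition law: u' = (u − v)/(1 − uv/c²), taking u = β_B and v = β_A.
u' = (0.750 − 0.928) / (1 − (0.928)(0.750)) = -0.1780/0.3040 = -0.5855.

β = -0.586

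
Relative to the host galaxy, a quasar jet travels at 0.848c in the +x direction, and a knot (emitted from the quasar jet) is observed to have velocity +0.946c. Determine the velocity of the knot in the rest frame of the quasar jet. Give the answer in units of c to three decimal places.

+0.495c

Invert the composition law: u' = (u − v)/(1 − uv/c²).
u' = (0.946 − 0.848) / (1 − (0.946)(0.848)) = 0.0980/0.1978 = 0.4955.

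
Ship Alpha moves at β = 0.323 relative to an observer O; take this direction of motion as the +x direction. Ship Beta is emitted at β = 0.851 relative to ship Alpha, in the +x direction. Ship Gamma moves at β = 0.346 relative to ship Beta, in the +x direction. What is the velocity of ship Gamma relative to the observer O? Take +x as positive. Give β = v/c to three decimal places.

β = 0.961

Apply u = (u' + v)/(1 + u'v/c²) successively, working outward toward the observer O.
Start: velocity of ship Alpha relative to the observer O = 0.3230c.
Compose with ship Beta (u' = 0.851 in ship Alpha frame): u_1 = (0.851 + 0.323) / (1 + 0.851·0.323) = 1.1740/1.2749 = 0.9209.
Compose with ship Gamma (u' = 0.346 in ship Beta frame): u_2 = (0.346 + 0.921) / (1 + 0.346·0.921) = 1.2669/1.3186 = 0.9608.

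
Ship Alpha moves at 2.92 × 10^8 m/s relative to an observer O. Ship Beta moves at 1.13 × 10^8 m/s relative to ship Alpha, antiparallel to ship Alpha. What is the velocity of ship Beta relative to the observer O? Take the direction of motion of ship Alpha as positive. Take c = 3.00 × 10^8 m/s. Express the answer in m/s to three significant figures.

+2.83 × 10^8 m/s

In units of c (dividing by 3.00 × 10^8 m/s): v = 0.973, u' = -0.377.
u = (u' + v)/(1 + u'v/c²):
u = (-0.377 + 0.973) / (1 + (-0.377)·0.973) = 0.5967/0.6334 = 0.9420
Converting back: u = 0.9420 × 3.00 × 10^8 m/s.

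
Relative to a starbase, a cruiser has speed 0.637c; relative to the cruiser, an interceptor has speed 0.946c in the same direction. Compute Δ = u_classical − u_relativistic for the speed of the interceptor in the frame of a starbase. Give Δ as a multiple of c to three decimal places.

Galilean: u_cl = 0.946 + 0.637 = 1.5830.
Relativistic: u_rel = (0.946 + 0.637) / (1 + 0.946·0.637) = 1.5830/1.6026 = 0.9878.
Δ = 1.5830 − 0.9878 = 0.5952.
(The classical prediction exceeds c; the relativistic result does not.)

Δ = 0.595c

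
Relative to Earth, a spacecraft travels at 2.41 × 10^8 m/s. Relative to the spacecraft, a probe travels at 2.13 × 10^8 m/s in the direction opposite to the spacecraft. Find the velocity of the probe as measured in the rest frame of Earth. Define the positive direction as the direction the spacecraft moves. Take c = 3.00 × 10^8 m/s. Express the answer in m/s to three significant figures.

In units of c (dividing by 3.00 × 10^8 m/s): v = 0.803, u' = -0.710.
u = (u' + v)/(1 + u'v/c²):
u = (-0.710 + 0.803) / (1 + (-0.710)·0.803) = 0.0933/0.4296 = 0.2172
Converting back: u = 0.2172 × 3.00 × 10^8 m/s.

+6.52 × 10^7 m/s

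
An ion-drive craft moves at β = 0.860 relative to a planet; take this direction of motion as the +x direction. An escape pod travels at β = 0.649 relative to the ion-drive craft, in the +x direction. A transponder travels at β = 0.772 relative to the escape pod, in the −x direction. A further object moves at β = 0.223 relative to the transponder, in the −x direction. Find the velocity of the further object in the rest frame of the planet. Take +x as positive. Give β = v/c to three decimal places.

Apply u = (u' + v)/(1 + u'v/c²) successively, working outward toward the planet.
Start: velocity of the ion-drive craft relative to the planet = 0.8600c.
Compose with the escape pod (u' = 0.649 in the ion-drive craft frame): u_1 = (0.649 + 0.860) / (1 + 0.649·0.860) = 1.5090/1.5581 = 0.9685.
Compose with the transponder (u' = -0.772 in the escape pod frame): u_2 = (-0.772 + 0.968) / (1 + (-0.772)·0.968) = 0.1965/0.2523 = 0.7785.
Compose with the further object (u' = -0.223 in the transponder frame): u_3 = (-0.223 + 0.779) / (1 + (-0.223)·0.779) = 0.5555/0.8264 = 0.6723.

β = +0.672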